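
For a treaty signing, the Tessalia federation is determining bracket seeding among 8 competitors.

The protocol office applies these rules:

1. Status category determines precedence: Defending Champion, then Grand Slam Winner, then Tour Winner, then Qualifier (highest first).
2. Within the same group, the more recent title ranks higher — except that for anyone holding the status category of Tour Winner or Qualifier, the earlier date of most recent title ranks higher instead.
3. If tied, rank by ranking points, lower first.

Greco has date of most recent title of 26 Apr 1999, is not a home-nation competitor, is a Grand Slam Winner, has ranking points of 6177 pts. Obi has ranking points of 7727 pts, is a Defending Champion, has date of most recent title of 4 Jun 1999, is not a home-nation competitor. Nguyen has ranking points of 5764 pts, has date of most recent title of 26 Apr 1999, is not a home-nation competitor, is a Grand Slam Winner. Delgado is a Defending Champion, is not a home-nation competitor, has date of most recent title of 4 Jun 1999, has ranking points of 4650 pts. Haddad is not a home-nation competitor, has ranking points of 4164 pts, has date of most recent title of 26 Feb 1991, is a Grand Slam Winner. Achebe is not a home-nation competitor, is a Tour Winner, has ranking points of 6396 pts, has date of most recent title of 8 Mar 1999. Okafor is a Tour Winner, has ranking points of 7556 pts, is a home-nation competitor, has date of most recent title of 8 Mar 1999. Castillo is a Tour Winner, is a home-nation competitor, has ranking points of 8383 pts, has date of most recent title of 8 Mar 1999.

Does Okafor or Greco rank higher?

Greco

By status category: Delgado and Obi (Defending Champion); then Nguyen, Greco and Haddad (Grand Slam Winner); then Achebe, Okafor and Castillo (Tour Winner).
Delgado and Obi both have date of most recent title 4 Jun 1999, so the next rule applies.
Among Delgado and Obi, by ranking points (lower first): Delgado (4650 pts) before Obi (7727 pts).
Among Nguyen, Greco and Haddad, by date of most recent title (later first): Nguyen and Greco (26 Apr 1999) before Haddad (26 Feb 1991).
Among Nguyen and Greco, by ranking points (lower first): Nguyen (5764 pts) before Greco (6177 pts).
Achebe, Okafor and Castillo all have date of most recent title 8 Mar 1999, so the next rule applies.
Among Achebe, Okafor and Castillo, by ranking points (lower first): Achebe (6396 pts) before Okafor (7556 pts) before Castillo (8383 pts).
So Greco takes precedence.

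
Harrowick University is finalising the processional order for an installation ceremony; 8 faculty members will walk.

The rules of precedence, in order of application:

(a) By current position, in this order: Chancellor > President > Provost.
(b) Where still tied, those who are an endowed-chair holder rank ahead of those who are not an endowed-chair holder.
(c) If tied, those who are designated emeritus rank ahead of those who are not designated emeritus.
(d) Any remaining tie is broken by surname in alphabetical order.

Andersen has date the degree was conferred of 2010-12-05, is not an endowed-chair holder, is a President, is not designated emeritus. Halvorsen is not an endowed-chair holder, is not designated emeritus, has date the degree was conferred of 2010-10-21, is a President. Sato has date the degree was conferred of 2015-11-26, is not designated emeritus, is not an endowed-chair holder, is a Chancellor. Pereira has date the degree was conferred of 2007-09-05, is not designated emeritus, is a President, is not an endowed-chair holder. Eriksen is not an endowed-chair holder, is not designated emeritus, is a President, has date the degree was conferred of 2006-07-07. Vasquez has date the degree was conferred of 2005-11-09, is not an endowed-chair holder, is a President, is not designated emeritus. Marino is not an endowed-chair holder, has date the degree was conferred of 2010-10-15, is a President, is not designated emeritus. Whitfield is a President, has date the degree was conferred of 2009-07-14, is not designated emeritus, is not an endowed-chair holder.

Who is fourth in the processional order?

By current position: Sato (Chancellor); then Andersen, Eriksen, Halvorsen, Marino, Pereira, Vasquez and Whitfield (President).
Andersen, Eriksen, Halvorsen, Marino, Pereira, Vasquez and Whitfield are each not an endowed-chair holder, so the next rule applies.
Andersen, Eriksen, Halvorsen, Marino, Pereira, Vasquez and Whitfield are each not designated emeritus, so the next rule applies.
Among Andersen, Eriksen, Halvorsen, Marino, Pereira, Vasquez and Whitfield, alphabetically by surname: Andersen before Eriksen before Halvorsen before Marino before Pereira before Vasquez before Whitfield.
Order: Sato, Andersen, Eriksen, Halvorsen, Marino, Pereira, Vasquez, Whitfield.

Halvorsen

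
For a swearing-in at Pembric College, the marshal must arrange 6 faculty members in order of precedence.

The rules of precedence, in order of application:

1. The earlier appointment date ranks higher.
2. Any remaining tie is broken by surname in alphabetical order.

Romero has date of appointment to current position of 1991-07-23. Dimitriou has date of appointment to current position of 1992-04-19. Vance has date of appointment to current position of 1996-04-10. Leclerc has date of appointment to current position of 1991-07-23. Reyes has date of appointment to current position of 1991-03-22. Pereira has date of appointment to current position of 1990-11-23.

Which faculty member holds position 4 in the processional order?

By date of appointment to current position (earlier first): Pereira (1990-11-23); then Reyes (1991-03-22); then Leclerc and Romero (both 1991-07-23); then Dimitriou (1992-04-19); then Vance (1996-04-10).
Among Leclerc and Romero, alphabetically by surname: Leclerc before Romero.
Order: Pereira, Reyes, Leclerc, Romero, Dimitriou, Vance.

Romero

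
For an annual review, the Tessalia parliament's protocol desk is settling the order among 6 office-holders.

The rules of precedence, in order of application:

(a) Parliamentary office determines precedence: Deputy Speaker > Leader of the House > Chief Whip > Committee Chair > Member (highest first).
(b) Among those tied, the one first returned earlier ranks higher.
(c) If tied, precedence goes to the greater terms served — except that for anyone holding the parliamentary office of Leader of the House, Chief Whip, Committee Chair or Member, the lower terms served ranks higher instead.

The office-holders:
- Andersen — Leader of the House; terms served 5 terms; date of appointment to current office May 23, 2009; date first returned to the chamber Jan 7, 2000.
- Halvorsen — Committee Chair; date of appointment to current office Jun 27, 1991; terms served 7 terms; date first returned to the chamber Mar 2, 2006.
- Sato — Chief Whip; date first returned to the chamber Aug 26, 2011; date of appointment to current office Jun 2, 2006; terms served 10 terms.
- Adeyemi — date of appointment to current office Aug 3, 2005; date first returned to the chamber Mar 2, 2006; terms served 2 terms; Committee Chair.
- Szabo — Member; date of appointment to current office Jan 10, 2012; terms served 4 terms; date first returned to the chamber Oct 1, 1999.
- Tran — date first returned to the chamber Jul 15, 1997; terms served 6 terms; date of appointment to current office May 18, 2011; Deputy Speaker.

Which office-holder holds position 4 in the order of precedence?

By parliamentary office: Tran (Deputy Speaker); then Andersen (Leader of the House); then Sato (Chief Whip); then Adeyemi and Halvorsen (Committee Chair); then Szabo (Member).
Adeyemi and Halvorsen both have date first returned to the chamber Mar 2, 2006, so the next rule applies.
Among Adeyemi and Halvorsen, by terms served (lower first) (reversed rule for this group): Adeyemi (2 terms) before Halvorsen (7 terms).
Order: Tran, Andersen, Sato, Adeyemi, Halvorsen, Szabo.

Adeyemi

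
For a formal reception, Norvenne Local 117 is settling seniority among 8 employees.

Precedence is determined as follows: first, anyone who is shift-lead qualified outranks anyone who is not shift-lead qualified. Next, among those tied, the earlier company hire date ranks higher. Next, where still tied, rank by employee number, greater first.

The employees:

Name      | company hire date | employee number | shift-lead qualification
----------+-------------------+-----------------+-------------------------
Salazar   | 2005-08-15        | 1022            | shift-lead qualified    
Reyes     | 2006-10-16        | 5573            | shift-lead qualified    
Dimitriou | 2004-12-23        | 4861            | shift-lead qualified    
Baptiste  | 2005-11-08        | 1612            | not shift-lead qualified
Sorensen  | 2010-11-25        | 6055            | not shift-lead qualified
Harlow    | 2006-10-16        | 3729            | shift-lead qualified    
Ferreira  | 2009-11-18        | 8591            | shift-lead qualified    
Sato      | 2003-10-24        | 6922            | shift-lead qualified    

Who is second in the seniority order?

By the first rule: Sato, Dimitriou, Salazar, Reyes, Harlow and Ferreira (each shift-lead qualified); then Baptiste and Sorensen (both not shift-lead qualified).
Among Sato, Dimitriou, Salazar, Reyes, Harlow and Ferreira, by company hire date (earlier first): Sato (2003-10-24) before Dimitriou (2004-12-23) before Salazar (2005-08-15) before Reyes and Harlow (2006-10-16) before Ferreira (2009-11-18).
Among Reyes and Harlow, by employee number (higher first): Reyes (5573) before Harlow (3729).
Among Baptiste and Sorensen, by company hire date (earlier first): Baptiste (2005-11-08) before Sorensen (2010-11-25).
Order: Sato, Dimitriou, Salazar, Reyes, Harlow, Ferreira, Baptiste, Sorensen.

Dimitriou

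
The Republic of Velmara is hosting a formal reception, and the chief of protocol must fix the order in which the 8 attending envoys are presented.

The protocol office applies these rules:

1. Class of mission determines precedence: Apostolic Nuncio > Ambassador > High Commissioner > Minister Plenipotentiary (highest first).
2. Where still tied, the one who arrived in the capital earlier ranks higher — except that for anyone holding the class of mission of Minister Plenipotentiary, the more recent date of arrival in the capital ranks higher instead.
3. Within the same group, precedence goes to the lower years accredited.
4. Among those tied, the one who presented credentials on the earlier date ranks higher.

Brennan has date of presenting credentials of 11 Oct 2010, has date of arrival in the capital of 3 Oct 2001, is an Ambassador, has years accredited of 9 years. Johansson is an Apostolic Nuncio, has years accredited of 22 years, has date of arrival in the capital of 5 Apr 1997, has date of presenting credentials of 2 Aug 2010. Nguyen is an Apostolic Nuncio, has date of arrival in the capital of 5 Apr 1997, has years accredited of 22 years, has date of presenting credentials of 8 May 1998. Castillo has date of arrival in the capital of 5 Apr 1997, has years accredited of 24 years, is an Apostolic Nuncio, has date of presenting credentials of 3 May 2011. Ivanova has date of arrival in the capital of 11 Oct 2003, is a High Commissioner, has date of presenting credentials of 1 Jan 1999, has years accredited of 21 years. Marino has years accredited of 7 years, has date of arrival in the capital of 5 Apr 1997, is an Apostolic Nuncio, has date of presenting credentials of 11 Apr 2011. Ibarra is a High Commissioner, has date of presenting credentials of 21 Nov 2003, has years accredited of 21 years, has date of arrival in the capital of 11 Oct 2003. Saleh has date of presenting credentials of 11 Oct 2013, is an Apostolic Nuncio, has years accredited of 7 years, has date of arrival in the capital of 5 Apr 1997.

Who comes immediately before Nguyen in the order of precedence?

By class of mission: Marino, Saleh, Nguyen, Johansson and Castillo (Apostolic Nuncio); then Brennan (Ambassador); then Ivanova and Ibarra (High Commissioner).
Marino, Saleh, Nguyen, Johansson and Castillo all have date of arrival in the capital 5 Apr 1997, so the next rule applies.
Among Marino, Saleh, Nguyen, Johansson and Castillo, by years accredited (lower first): Marino and Saleh (7 years) before Nguyen and Johansson (22 years) before Castillo (24 years).
Among Marino and Saleh, by date of presenting credentials (earlier first): Marino (11 Apr 2011) before Saleh (11 Oct 2013).
Among Nguyen and Johansson, by date of presenting credentials (earlier first): Nguyen (8 May 1998) before Johansson (2 Aug 2010).
Ivanova and Ibarra both have date of arrival in the capital 11 Oct 2003, so the next rule applies.
Ivanova and Ibarra both have years accredited 21 years, so the next rule applies.
Among Ivanova and Ibarra, by date of presenting credentials (earlier first): Ivanova (1 Jan 1999) before Ibarra (21 Nov 2003).
Order: Marino, Saleh, Nguyen, Johansson, Castillo, Brennan, Ivanova, Ibarra.

Saleh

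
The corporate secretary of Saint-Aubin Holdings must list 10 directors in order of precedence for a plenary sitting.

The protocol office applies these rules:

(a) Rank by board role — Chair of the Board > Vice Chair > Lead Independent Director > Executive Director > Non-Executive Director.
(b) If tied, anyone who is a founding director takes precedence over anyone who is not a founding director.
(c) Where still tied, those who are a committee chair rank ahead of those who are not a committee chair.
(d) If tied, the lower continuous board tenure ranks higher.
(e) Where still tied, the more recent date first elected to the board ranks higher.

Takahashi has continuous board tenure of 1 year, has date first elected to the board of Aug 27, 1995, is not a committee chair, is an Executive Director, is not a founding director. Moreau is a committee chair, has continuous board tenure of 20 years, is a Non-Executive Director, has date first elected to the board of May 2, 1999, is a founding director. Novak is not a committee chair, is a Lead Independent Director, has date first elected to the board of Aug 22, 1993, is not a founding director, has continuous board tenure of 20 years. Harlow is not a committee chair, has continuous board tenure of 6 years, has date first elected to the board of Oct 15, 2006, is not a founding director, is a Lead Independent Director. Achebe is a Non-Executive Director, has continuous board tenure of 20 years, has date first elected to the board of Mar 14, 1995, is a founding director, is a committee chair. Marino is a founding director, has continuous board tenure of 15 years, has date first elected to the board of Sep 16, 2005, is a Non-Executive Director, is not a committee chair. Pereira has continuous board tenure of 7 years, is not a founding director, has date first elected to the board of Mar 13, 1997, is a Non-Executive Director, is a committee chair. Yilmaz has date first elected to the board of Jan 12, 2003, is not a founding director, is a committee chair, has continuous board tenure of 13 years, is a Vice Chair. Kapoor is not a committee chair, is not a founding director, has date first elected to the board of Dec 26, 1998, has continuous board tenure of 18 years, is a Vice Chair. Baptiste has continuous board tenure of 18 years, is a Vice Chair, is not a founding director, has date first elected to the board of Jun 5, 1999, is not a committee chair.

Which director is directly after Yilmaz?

By board role: Yilmaz, Baptiste and Kapoor (Vice Chair); then Harlow and Novak (Lead Independent Director); then Takahashi (Executive Director); then Moreau, Achebe, Marino and Pereira (Non-Executive Director).
Yilmaz, Baptiste and Kapoor are each not a founding director, so the next rule applies.
Among Yilmaz, Baptiste and Kapoor, a committee chair before not a committee chair: Yilmaz (a committee chair) before Baptiste and Kapoor (not a committee chair).
Baptiste and Kapoor both have continuous board tenure 18 years, so the next rule applies.
Among Baptiste and Kapoor, by date first elected to the board (later first): Baptiste (Jun 5, 1999) before Kapoor (Dec 26, 1998).
Harlow and Novak are each not a founding director, so the next rule applies.
Harlow and Novak are each not a committee chair, so the next rule applies.
Among Harlow and Novak, by continuous board tenure (lower first): Harlow (6 years) before Novak (20 years).
Among Moreau, Achebe, Marino and Pereira, a founding director before not a founding director: Moreau, Achebe and Marino (a founding director) before Pereira (not a founding director).
Among Moreau, Achebe and Marino, a committee chair before not a committee chair: Moreau and Achebe (a committee chair) before Marino (not a committee chair).
Moreau and Achebe both have continuous board tenure 20 years, so the next rule applies.
Among Moreau and Achebe, by date first elected to the board (later first): Moreau (May 2, 1999) before Achebe (Mar 14, 1995).
Order: Yilmaz, Baptiste, Kapoor, Harlow, Novak, Takahashi, Moreau, Achebe, Marino, Pereira.

Baptiste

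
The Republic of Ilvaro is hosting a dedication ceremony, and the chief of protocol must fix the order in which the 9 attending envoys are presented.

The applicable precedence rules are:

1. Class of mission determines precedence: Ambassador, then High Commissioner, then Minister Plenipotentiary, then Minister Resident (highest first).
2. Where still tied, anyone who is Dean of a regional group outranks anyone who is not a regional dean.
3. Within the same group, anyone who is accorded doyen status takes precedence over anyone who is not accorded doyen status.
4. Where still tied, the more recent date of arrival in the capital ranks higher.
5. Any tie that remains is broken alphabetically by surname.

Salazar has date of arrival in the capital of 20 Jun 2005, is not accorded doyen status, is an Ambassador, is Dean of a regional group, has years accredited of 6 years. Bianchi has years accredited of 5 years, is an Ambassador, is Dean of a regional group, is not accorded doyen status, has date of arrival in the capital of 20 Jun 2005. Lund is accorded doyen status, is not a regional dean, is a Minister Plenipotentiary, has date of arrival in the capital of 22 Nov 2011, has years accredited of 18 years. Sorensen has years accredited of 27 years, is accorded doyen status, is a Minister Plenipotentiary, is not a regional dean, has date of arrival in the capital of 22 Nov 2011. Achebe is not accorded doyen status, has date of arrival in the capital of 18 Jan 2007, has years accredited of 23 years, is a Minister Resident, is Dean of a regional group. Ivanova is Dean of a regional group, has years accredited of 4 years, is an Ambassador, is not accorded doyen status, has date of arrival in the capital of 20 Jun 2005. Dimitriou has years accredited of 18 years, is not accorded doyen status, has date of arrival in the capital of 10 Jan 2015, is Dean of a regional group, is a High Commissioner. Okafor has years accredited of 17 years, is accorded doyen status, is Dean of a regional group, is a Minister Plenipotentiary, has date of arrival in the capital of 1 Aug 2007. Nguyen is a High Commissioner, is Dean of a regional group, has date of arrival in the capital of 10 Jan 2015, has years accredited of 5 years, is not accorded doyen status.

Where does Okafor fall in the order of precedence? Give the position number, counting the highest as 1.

6

By class of mission: Bianchi, Ivanova and Salazar (Ambassador); then Dimitriou and Nguyen (High Commissioner); then Okafor, Lund and Sorensen (Minister Plenipotentiary); then Achebe (Minister Resident).
Bianchi, Ivanova and Salazar are each Dean of a regional group, so the next rule applies.
Bianchi, Ivanova and Salazar are each not accorded doyen status, so the next rule applies.
Bianchi, Ivanova and Salazar all have date of arrival in the capital 20 Jun 2005, so the next rule applies.
Among Bianchi, Ivanova and Salazar, alphabetically by surname: Bianchi before Ivanova before Salazar.
Dimitriou and Nguyen are each Dean of a regional group, so the next rule applies.
Dimitriou and Nguyen are each not accorded doyen status, so the next rule applies.
Dimitriou and Nguyen both have date of arrival in the capital 10 Jan 2015, so the next rule applies.
Among Dimitriou and Nguyen, alphabetically by surname: Dimitriou before Nguyen.
Among Okafor, Lund and Sorensen, Dean of a regional group before not a regional dean: Okafor (Dean of a regional group) before Lund and Sorensen (not a regional dean).
Lund and Sorensen are each accorded doyen status, so the next rule applies.
Lund and Sorensen both have date of arrival in the capital 22 Nov 2011, so the next rule applies.
Among Lund and Sorensen, alphabetically by surname: Lund before Sorensen.
Order: Bianchi, Ivanova, Salazar, Dimitriou, Nguyen, Okafor, Lund, Sorensen, Achebe. So position 6.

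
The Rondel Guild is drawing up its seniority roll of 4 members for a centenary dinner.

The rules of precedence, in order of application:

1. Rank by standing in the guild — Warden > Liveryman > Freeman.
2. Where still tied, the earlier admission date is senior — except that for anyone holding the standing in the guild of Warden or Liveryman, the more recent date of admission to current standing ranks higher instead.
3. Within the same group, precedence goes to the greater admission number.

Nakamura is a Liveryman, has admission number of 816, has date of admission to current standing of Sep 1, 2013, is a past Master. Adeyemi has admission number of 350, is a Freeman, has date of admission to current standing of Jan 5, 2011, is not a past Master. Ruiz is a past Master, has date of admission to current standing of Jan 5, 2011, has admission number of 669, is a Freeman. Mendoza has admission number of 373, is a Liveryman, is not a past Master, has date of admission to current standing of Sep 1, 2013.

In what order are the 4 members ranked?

Nakamura, Mendoza, Ruiz, Adeyemi

By standing in the guild: Nakamura and Mendoza (Liveryman); then Ruiz and Adeyemi (Freeman).
Nakamura and Mendoza both have date of admission to current standing Sep 1, 2013, so the next rule applies.
Among Nakamura and Mendoza, by admission number (higher first): Nakamura (816) before Mendoza (373).
Ruiz and Adeyemi both have date of admission to current standing Jan 5, 2011, so the next rule applies.
Among Ruiz and Adeyemi, by admission number (higher first): Ruiz (669) before Adeyemi (350).
Full order: Nakamura, Mendoza, Ruiz, Adeyemi.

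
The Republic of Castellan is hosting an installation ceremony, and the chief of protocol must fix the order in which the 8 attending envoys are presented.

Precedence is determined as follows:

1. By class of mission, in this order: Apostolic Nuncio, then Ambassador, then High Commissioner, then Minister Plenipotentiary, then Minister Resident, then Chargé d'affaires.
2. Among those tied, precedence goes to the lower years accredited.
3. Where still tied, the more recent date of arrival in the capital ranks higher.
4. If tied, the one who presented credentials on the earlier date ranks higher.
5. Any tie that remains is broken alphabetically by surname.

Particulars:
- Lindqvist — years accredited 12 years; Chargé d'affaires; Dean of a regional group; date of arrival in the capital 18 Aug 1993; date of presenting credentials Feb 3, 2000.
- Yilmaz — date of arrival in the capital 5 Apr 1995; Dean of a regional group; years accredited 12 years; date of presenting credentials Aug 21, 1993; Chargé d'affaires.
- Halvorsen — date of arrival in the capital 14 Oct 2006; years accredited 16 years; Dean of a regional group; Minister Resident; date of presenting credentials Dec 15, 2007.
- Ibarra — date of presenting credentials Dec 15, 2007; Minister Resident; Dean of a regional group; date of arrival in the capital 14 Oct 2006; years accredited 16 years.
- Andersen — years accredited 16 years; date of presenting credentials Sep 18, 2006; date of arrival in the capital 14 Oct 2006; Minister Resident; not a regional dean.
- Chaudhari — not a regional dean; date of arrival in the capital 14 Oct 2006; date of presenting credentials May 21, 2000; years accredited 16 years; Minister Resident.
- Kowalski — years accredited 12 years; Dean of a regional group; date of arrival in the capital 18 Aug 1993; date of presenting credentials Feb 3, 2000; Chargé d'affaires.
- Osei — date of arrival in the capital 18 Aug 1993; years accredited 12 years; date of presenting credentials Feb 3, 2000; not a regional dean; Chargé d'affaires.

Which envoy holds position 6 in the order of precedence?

By class of mission: Chaudhari, Andersen, Halvorsen and Ibarra (Minister Resident); then Yilmaz, Kowalski, Lindqvist and Osei (Chargé d'affaires).
Chaudhari, Andersen, Halvorsen and Ibarra all have years accredited 16 years, so the next rule applies.
Chaudhari, Andersen, Halvorsen and Ibarra all have date of arrival in the capital 14 Oct 2006, so the next rule applies.
Among Chaudhari, Andersen, Halvorsen and Ibarra, by date of presenting credentials (earlier first): Chaudhari (May 21, 2000) before Andersen (Sep 18, 2006) before Halvorsen and Ibarra (Dec 15, 2007).
Among Halvorsen and Ibarra, alphabetically by surname: Halvorsen before Ibarra.
Yilmaz, Kowalski, Lindqvist and Osei all have years accredited 12 years, so the next rule applies.
Among Yilmaz, Kowalski, Lindqvist and Osei, by date of arrival in the capital (later first): Yilmaz (5 Apr 1995) before Kowalski, Lindqvist and Osei (18 Aug 1993).
Kowalski, Lindqvist and Osei all have date of presenting credentials Feb 3, 2000, so the next rule applies.
Among Kowalski, Lindqvist and Osei, alphabetically by surname: Kowalski before Lindqvist before Osei.
Order: Chaudhari, Andersen, Halvorsen, Ibarra, Yilmaz, Kowalski, Lindqvist, Osei.

Kowalski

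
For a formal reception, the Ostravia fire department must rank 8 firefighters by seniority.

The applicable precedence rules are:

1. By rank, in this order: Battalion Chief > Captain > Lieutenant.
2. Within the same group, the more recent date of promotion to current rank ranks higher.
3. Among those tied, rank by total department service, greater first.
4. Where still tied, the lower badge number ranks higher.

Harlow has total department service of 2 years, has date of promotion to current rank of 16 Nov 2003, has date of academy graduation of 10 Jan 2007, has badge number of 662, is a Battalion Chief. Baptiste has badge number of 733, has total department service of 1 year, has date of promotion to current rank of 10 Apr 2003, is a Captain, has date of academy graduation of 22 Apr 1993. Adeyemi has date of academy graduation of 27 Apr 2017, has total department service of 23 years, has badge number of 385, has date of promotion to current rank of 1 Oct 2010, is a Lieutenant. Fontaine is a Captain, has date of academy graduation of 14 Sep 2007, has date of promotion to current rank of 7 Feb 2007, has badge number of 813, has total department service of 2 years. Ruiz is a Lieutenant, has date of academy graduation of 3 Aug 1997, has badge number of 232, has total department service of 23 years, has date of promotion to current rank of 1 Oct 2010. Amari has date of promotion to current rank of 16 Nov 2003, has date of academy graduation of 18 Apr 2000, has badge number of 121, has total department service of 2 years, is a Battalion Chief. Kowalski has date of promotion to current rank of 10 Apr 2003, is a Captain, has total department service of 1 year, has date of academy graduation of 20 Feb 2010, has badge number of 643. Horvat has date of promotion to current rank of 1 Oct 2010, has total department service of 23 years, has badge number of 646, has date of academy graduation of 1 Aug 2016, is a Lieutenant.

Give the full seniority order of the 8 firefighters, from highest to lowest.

Amari, Harlow, Fontaine, Kowalski, Baptiste, Ruiz, Adeyemi, Horvat

By rank: Amari and Harlow (Battalion Chief); then Fontaine, Kowalski and Baptiste (Captain); then Ruiz, Adeyemi and Horvat (Lieutenant).
Amari and Harlow both have date of promotion to current rank 16 Nov 2003, so the next rule applies.
Amari and Harlow both have total department service 2 years, so the next rule applies.
Among Amari and Harlow, by badge number (lower first): Amari (121) before Harlow (662).
Among Fontaine, Kowalski and Baptiste, by date of promotion to current rank (later first): Fontaine (7 Feb 2007) before Kowalski and Baptiste (10 Apr 2003).
Kowalski and Baptiste both have total department service 1 year, so the next rule applies.
Among Kowalski and Baptiste, by badge number (lower first): Kowalski (643) before Baptiste (733).
Ruiz, Adeyemi and Horvat all have date of promotion to current rank 1 Oct 2010, so the next rule applies.
Ruiz, Adeyemi and Horvat all have total department service 23 years, so the next rule applies.
Among Ruiz, Adeyemi and Horvat, by badge number (lower first): Ruiz (232) before Adeyemi (385) before Horvat (646).
Full order: Amari, Harlow, Fontaine, Kowalski, Baptiste, Ruiz, Adeyemi, Horvat.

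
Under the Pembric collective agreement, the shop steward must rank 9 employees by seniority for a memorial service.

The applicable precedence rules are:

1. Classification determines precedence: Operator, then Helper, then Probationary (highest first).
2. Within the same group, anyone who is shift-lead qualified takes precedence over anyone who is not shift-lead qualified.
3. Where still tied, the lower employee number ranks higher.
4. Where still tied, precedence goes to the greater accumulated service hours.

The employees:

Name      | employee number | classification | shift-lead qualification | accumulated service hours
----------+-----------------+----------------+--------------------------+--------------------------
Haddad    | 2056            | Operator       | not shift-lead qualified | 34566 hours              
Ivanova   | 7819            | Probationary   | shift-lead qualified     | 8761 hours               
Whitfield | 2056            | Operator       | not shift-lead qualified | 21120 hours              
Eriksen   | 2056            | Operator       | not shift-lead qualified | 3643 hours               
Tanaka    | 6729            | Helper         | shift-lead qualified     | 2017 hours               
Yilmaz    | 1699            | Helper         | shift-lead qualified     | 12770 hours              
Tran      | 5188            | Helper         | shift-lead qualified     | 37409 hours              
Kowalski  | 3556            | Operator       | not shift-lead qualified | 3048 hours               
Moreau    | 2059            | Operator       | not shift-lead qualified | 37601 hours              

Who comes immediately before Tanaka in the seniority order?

By classification: Haddad, Whitfield, Eriksen, Moreau and Kowalski (Operator); then Yilmaz, Tran and Tanaka (Helper); then Ivanova (Probationary).
Haddad, Whitfield, Eriksen, Moreau and Kowalski are each not shift-lead qualified, so the next rule applies.
Among Haddad, Whitfield, Eriksen, Moreau and Kowalski, by employee number (lower first): Haddad, Whitfield and Eriksen (2056) before Moreau (2059) before Kowalski (3556).
Among Haddad, Whitfield and Eriksen, by accumulated service hours (higher first): Haddad (34566 hours) before Whitfield (21120 hours) before Eriksen (3643 hours).
Yilmaz, Tran and Tanaka are each shift-lead qualified, so the next rule applies.
Among Yilmaz, Tran and Tanaka, by employee number (lower first): Yilmaz (1699) before Tran (5188) before Tanaka (6729).
Order: Haddad, Whitfield, Eriksen, Moreau, Kowalski, Yilmaz, Tran, Tanaka, Ivanova.

Tran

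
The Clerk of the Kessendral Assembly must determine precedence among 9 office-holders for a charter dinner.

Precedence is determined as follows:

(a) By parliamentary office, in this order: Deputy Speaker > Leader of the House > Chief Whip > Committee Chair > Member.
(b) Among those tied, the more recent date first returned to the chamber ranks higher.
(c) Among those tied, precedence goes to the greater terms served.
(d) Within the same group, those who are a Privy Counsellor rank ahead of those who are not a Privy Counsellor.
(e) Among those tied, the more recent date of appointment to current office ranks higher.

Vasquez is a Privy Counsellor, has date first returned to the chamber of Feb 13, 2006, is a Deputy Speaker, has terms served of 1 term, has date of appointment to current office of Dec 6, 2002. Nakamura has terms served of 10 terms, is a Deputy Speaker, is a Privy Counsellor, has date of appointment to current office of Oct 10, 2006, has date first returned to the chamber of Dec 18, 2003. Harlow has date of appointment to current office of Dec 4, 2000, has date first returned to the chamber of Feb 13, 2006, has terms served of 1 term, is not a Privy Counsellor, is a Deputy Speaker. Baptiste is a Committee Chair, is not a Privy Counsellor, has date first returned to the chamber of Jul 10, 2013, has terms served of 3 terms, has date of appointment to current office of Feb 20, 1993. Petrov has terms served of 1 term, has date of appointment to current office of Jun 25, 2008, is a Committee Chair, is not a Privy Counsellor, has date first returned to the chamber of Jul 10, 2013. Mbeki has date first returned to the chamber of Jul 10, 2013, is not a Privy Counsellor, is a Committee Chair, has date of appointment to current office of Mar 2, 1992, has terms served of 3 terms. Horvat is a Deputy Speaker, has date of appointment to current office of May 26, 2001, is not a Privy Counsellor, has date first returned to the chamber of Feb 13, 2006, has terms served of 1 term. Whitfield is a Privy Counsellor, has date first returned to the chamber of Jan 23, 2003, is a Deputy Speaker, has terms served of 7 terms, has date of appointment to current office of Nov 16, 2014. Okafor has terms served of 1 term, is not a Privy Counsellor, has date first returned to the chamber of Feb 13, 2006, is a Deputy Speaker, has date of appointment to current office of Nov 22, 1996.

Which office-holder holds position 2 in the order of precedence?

Horvat

By parliamentary office: Vasquez, Horvat, Harlow, Okafor, Nakamura and Whitfield (Deputy Speaker); then Baptiste, Mbeki and Petrov (Committee Chair).
Among Vasquez, Horvat, Harlow, Okafor, Nakamura and Whitfield, by date first returned to the chamber (later first): Vasquez, Horvat, Harlow and Okafor (Feb 13, 2006) before Nakamura (Dec 18, 2003) before Whitfield (Jan 23, 2003).
Vasquez, Horvat, Harlow and Okafor all have terms served 1 term, so the next rule applies.
Among Vasquez, Horvat, Harlow and Okafor, a Privy Counsellor before not a Privy Counsellor: Vasquez (a Privy Counsellor) before Horvat, Harlow and Okafor (not a Privy Counsellor).
Among Horvat, Harlow and Okafor, by date of appointment to current office (later first): Horvat (May 26, 2001) before Harlow (Dec 4, 2000) before Okafor (Nov 22, 1996).
Baptiste, Mbeki and Petrov all have date first returned to the chamber Jul 10, 2013, so the next rule applies.
Among Baptiste, Mbeki and Petrov, by terms served (higher first): Baptiste and Mbeki (3 terms) before Petrov (1 term).
Baptiste and Mbeki are each not a Privy Counsellor, so the next rule applies.
Among Baptiste and Mbeki, by date of appointment to current office (later first): Baptiste (Feb 20, 1993) before Mbeki (Mar 2, 1992).
Order: Vasquez, Horvat, Harlow, Okafor, Nakamura, Whitfield, Baptiste, Mbeki, Petrov.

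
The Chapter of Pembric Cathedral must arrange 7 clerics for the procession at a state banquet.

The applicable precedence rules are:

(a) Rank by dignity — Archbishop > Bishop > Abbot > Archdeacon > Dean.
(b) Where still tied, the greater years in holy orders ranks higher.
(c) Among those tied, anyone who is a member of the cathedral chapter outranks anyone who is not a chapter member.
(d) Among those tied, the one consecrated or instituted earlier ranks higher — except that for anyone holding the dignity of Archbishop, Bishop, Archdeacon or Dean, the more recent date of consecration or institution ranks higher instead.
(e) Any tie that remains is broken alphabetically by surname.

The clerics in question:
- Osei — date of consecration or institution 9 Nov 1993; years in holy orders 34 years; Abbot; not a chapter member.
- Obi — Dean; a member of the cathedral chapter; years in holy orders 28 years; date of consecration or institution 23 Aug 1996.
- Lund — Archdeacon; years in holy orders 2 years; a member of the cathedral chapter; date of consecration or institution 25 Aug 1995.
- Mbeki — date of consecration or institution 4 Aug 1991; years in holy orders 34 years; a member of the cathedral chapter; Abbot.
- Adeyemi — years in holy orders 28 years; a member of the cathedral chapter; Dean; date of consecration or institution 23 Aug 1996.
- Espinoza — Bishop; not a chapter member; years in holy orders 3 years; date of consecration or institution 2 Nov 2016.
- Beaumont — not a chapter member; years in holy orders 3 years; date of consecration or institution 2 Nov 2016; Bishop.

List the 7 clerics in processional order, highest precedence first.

By dignity: Beaumont and Espinoza (Bishop); then Mbeki and Osei (Abbot); then Lund (Archdeacon); then Adeyemi and Obi (Dean).
Beaumont and Espinoza both have years in holy orders 3 years, so the next rule applies.
Beaumont and Espinoza are each not a chapter member, so the next rule applies.
Beaumont and Espinoza both have date of consecration or institution 2 Nov 2016, so the next rule applies.
Among Beaumont and Espinoza, alphabetically by surname: Beaumont before Espinoza.
Mbeki and Osei both have years in holy orders 34 years, so the next rule applies.
Among Mbeki and Osei, a member of the cathedral chapter before not a chapter member: Mbeki (a member of the cathedral chapter) before Osei (not a chapter member).
Adeyemi and Obi both have years in holy orders 28 years, so the next rule applies.
Adeyemi and Obi are each a member of the cathedral chapter, so the next rule applies.
Adeyemi and Obi both have date of consecration or institution 23 Aug 1996, so the next rule applies.
Among Adeyemi and Obi, alphabetically by surname: Adeyemi before Obi.
Full order: Beaumont, Espinoza, Mbeki, Osei, Lund, Adeyemi, Obi.

Beaumont, Espinoza, Mbeki, Osei, Lund, Adeyemi, Obi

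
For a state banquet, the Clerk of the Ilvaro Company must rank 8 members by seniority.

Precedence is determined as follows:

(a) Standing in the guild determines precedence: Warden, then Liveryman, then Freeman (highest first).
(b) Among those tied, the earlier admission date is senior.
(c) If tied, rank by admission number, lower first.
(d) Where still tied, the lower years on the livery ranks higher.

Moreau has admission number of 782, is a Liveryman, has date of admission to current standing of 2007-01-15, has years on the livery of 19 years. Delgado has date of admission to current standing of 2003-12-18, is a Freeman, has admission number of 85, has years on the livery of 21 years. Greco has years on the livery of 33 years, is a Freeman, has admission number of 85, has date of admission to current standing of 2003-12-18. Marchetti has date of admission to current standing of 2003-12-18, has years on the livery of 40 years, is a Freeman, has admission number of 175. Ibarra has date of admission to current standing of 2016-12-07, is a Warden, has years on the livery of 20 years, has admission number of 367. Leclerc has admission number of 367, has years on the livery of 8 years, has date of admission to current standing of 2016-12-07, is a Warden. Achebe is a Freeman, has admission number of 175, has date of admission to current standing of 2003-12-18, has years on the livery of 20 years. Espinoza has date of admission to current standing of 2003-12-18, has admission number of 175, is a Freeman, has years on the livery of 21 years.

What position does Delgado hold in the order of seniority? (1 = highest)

By standing in the guild: Leclerc and Ibarra (Warden); then Moreau (Liveryman); then Delgado, Greco, Achebe, Espinoza and Marchetti (Freeman).
Leclerc and Ibarra both have date of admission to current standing 2016-12-07, so the next rule applies.
Leclerc and Ibarra both have admission number 367, so the next rule applies.
Among Leclerc and Ibarra, by years on the livery (lower first): Leclerc (8 years) before Ibarra (20 years).
Delgado, Greco, Achebe, Espinoza and Marchetti all have date of admission to current standing 2003-12-18, so the next rule applies.
Among Delgado, Greco, Achebe, Espinoza and Marchetti, by admission number (lower first): Delgado and Greco (85) before Achebe, Espinoza and Marchetti (175).
Among Delgado and Greco, by years on the livery (lower first): Delgado (21 years) before Greco (33 years).
Among Achebe, Espinoza and Marchetti, by years on the livery (lower first): Achebe (20 years) before Espinoza (21 years) before Marchetti (40 years).
Order: Leclerc, Ibarra, Moreau, Delgado, Greco, Achebe, Espinoza, Marchetti. So position 4.

4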